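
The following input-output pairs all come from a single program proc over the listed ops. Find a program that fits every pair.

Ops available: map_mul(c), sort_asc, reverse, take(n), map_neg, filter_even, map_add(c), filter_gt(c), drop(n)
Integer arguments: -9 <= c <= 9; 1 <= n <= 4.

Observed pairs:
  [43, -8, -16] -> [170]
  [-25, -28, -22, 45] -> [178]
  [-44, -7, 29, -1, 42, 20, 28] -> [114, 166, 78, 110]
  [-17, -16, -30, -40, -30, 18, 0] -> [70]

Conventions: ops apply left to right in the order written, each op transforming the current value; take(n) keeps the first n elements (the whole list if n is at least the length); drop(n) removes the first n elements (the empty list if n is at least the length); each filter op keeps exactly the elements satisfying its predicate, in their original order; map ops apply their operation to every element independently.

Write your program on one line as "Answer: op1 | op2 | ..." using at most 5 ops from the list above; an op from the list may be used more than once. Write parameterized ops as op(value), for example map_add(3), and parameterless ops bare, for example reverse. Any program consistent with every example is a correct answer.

map_mul(-4) | map_neg | filter_gt(5) | map_add(-2)

Check, running the answer program on each example:
  [43, -8, -16] -> [-172, 32, 64] -> [172, -32, -64] -> [172] -> [170]
  [-25, -28, -22, 45] -> [100, 112, 88, -180] -> [-100, -112, -88, 180] -> [180] -> [178]
  [-44, -7, 29, -1, 42, 20, 28] -> [176, 28, -116, 4, -168, -80, -112] -> [-176, -28, 116, -4, 168, 80, 112] -> [116, 168, 80, 112] -> [114, 166, 78, 110]
  [-17, -16, -30, -40, -30, 18, 0] -> [68, 64, 120, 160, 120, -72, 0] -> [-68, -64, -120, -160, -120, 72, 0] -> [72] -> [70]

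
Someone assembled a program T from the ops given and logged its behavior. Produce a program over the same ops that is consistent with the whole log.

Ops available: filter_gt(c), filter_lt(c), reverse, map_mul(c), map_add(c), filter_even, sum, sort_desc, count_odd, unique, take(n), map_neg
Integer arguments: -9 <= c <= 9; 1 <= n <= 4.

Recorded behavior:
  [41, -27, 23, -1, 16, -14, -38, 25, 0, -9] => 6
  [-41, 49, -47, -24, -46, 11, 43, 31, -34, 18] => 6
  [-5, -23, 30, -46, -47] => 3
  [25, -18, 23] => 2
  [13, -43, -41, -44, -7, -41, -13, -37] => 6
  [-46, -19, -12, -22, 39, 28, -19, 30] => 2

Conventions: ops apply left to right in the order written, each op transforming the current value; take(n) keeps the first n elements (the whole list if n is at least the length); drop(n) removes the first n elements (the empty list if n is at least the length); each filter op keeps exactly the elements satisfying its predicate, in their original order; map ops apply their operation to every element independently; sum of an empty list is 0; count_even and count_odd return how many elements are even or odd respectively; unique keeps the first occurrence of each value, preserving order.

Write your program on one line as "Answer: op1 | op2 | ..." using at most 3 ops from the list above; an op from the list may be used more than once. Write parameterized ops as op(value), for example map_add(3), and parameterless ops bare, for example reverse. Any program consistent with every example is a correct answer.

map_mul(3) | unique | count_odd

Check, running the answer program on each example:
  [41, -27, 23, -1, 16, -14, -38, 25, 0, -9] -> [123, -81, 69, -3, 48, -42, -114, 75, 0, -27] -> [123, -81, 69, -3, 48, -42, -114, 75, 0, -27] -> 6
  [-41, 49, -47, -24, -46, 11, 43, 31, -34, 18] -> [-123, 147, -141, -72, -138, 33, 129, 93, -102, 54] -> [-123, 147, -141, -72, -138, 33, 129, 93, -102, 54] -> 6
  [-5, -23, 30, -46, -47] -> [-15, -69, 90, -138, -141] -> [-15, -69, 90, -138, -141] -> 3
  [25, -18, 23] -> [75, -54, 69] -> [75, -54, 69] -> 2
  [13, -43, -41, -44, -7, -41, -13, -37] -> [39, -129, -123, -132, -21, -123, -39, -111] -> [39, -129, -123, -132, -21, -39, -111] -> 6
  [-46, -19, -12, -22, 39, 28, -19, 30] -> [-138, -57, -36, -66, 117, 84, -57, 90] -> [-138, -57, -36, -66, 117, 84, 90] -> 2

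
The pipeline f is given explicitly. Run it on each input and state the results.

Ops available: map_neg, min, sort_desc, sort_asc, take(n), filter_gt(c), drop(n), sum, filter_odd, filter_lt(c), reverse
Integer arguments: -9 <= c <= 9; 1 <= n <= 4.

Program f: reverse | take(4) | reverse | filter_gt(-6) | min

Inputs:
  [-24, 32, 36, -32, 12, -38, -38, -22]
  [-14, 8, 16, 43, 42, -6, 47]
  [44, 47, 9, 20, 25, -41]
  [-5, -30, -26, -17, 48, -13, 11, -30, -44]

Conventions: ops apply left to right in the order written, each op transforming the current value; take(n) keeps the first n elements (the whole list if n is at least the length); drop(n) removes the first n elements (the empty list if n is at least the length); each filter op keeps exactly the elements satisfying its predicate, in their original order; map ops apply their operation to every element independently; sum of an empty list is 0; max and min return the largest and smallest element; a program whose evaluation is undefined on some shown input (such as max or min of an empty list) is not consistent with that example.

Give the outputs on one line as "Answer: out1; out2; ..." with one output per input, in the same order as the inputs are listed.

12; 42; 9; 11

Execution, op by op:
  [-24, 32, 36, -32, 12, -38, -38, -22] -> [-22, -38, -38, 12, -32, 36, 32, -24] -> [-22, -38, -38, 12] -> [12, -38, -38, -22] -> [12] -> 12
  [-14, 8, 16, 43, 42, -6, 47] -> [47, -6, 42, 43, 16, 8, -14] -> [47, -6, 42, 43] -> [43, 42, -6, 47] -> [43, 42, 47] -> 42
  [44, 47, 9, 20, 25, -41] -> [-41, 25, 20, 9, 47, 44] -> [-41, 25, 20, 9] -> [9, 20, 25, -41] -> [9, 20, 25] -> 9
  [-5, -30, -26, -17, 48, -13, 11, -30, -44] -> [-44, -30, 11, -13, 48, -17, -26, -30, -5] -> [-44, -30, 11, -13] -> [-13, 11, -30, -44] -> [11] -> 11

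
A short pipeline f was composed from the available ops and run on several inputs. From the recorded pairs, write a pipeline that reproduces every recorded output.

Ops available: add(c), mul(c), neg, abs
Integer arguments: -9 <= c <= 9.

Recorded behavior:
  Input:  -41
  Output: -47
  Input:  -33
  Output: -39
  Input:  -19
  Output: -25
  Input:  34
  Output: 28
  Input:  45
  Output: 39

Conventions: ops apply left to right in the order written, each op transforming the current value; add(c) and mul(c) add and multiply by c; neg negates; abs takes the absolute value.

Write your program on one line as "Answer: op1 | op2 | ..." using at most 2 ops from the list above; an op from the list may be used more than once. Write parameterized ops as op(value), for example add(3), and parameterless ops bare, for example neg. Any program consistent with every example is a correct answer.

add(-9) | add(3)

Check, running the answer program on each example:
  -41 -> -50 -> -47
  -33 -> -42 -> -39
  -19 -> -28 -> -25
  34 -> 25 -> 28
  45 -> 36 -> 39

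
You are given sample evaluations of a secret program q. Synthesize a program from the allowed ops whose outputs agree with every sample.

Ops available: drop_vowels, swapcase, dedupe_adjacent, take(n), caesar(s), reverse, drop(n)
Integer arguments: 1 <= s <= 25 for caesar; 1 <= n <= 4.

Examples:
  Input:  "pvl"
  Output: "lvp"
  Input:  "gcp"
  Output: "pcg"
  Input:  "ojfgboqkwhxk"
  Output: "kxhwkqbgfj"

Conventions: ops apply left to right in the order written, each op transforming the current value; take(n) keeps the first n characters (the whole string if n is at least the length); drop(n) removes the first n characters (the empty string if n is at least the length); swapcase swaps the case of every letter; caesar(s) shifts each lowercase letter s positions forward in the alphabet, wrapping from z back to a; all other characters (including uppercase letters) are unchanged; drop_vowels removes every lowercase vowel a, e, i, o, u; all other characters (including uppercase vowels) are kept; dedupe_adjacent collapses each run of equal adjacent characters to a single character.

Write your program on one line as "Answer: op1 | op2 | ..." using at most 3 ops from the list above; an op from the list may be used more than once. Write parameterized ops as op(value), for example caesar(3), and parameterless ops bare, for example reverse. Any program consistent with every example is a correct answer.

drop_vowels | reverse

Check, running the answer program on each example:
  "pvl" -> "pvl" -> "lvp"
  "gcp" -> "gcp" -> "pcg"
  "ojfgboqkwhxk" -> "jfgbqkwhxk" -> "kxhwkqbgfj"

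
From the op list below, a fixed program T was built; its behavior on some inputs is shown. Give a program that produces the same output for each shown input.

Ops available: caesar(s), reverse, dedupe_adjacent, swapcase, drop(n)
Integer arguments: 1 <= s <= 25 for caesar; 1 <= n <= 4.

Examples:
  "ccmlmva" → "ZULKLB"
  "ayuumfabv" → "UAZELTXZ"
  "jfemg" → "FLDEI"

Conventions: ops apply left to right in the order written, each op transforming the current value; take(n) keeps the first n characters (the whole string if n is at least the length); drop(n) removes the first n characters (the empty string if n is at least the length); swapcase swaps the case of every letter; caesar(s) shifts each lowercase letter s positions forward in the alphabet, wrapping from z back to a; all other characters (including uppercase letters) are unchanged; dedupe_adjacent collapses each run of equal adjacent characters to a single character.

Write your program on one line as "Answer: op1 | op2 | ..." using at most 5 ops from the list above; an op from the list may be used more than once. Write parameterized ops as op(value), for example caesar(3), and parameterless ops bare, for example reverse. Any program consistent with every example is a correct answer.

caesar(25) | swapcase | dedupe_adjacent | reverse

Check, running the answer program on each example:
  "ccmlmva" -> "bblkluz" -> "BBLKLUZ" -> "BLKLUZ" -> "ZULKLB"
  "ayuumfabv" -> "zxttlezau" -> "ZXTTLEZAU" -> "ZXTLEZAU" -> "UAZELTXZ"
  "jfemg" -> "iedlf" -> "IEDLF" -> "IEDLF" -> "FLDEI"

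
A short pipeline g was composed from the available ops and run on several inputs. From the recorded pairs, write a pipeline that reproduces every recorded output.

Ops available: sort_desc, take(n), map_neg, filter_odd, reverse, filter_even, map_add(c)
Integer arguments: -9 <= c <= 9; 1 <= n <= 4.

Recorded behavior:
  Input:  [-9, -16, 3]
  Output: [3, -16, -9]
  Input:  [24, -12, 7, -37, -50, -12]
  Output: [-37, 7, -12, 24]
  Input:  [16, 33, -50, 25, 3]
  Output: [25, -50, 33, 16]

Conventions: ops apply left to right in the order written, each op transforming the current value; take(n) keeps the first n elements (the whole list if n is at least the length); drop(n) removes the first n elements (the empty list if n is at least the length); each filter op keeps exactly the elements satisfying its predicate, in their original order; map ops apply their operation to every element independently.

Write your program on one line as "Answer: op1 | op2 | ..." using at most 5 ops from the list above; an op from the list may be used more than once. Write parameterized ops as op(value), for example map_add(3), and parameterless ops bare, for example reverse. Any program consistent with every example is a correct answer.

map_neg | take(4) | map_neg | reverse

Check, running the answer program on each example:
  [-9, -16, 3] -> [9, 16, -3] -> [9, 16, -3] -> [-9, -16, 3] -> [3, -16, -9]
  [24, -12, 7, -37, -50, -12] -> [-24, 12, -7, 37, 50, 12] -> [-24, 12, -7, 37] -> [24, -12, 7, -37] -> [-37, 7, -12, 24]
  [16, 33, -50, 25, 3] -> [-16, -33, 50, -25, -3] -> [-16, -33, 50, -25] -> [16, 33, -50, 25] -> [25, -50, 33, 16]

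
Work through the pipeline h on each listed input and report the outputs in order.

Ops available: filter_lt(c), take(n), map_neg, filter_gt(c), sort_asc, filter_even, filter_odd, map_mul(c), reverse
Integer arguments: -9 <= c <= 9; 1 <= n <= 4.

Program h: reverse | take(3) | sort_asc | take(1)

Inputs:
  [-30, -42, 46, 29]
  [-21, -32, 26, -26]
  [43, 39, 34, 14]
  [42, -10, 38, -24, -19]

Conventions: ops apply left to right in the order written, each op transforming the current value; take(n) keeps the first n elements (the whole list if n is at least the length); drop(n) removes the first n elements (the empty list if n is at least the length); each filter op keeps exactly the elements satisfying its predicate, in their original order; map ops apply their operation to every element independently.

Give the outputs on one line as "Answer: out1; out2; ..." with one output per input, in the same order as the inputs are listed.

[-42]; [-32]; [14]; [-24]

Execution, op by op:
  [-30, -42, 46, 29] -> [29, 46, -42, -30] -> [29, 46, -42] -> [-42, 29, 46] -> [-42]
  [-21, -32, 26, -26] -> [-26, 26, -32, -21] -> [-26, 26, -32] -> [-32, -26, 26] -> [-32]
  [43, 39, 34, 14] -> [14, 34, 39, 43] -> [14, 34, 39] -> [14, 34, 39] -> [14]
  [42, -10, 38, -24, -19] -> [-19, -24, 38, -10, 42] -> [-19, -24, 38] -> [-24, -19, 38] -> [-24]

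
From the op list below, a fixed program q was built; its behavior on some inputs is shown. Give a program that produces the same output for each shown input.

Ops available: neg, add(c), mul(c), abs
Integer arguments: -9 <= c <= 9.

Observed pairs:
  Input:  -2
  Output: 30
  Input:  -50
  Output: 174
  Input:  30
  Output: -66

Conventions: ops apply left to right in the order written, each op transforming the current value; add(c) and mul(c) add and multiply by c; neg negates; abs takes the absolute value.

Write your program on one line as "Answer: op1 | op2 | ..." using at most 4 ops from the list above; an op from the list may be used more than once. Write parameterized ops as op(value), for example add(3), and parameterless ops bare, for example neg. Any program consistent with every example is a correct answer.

add(-5) | neg | add(3) | mul(3)

Check, running the answer program on each example:
  -2 -> -7 -> 7 -> 10 -> 30
  -50 -> -55 -> 55 -> 58 -> 174
  30 -> 25 -> -25 -> -22 -> -66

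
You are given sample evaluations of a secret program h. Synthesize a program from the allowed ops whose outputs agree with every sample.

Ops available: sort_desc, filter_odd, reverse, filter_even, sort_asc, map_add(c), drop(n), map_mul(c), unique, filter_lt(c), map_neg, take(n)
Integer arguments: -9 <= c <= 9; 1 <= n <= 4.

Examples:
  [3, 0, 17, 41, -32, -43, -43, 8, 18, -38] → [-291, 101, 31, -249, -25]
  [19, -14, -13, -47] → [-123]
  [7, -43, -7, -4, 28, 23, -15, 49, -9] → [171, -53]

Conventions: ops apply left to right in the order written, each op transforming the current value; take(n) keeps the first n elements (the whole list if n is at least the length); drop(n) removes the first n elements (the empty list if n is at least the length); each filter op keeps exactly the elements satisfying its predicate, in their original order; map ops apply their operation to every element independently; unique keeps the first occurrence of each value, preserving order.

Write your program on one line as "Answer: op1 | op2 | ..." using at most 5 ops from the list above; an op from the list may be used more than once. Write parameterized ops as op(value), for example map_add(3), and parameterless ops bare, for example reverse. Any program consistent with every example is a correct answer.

map_add(-4) | filter_even | map_mul(7) | reverse | map_add(3)

Check, running the answer program on each example:
  [3, 0, 17, 41, -32, -43, -43, 8, 18, -38] -> [-1, -4, 13, 37, -36, -47, -47, 4, 14, -42] -> [-4, -36, 4, 14, -42] -> [-28, -252, 28, 98, -294] -> [-294, 98, 28, -252, -28] -> [-291, 101, 31, -249, -25]
  [19, -14, -13, -47] -> [15, -18, -17, -51] -> [-18] -> [-126] -> [-126] -> [-123]
  [7, -43, -7, -4, 28, 23, -15, 49, -9] -> [3, -47, -11, -8, 24, 19, -19, 45, -13] -> [-8, 24] -> [-56, 168] -> [168, -56] -> [171, -53]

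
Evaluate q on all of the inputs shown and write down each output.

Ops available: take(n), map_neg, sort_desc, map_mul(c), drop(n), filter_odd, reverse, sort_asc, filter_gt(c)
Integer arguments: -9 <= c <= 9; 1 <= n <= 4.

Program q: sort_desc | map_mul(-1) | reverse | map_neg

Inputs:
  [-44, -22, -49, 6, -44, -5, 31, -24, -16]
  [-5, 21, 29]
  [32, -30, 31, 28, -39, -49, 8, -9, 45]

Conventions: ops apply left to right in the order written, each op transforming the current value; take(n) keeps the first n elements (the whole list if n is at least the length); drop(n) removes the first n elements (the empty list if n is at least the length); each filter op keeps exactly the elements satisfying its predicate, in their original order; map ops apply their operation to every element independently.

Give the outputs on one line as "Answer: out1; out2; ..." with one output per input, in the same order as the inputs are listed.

[-49, -44, -44, -24, -22, -16, -5, 6, 31]; [-5, 21, 29]; [-49, -39, -30, -9, 8, 28, 31, 32, 45]

Execution, op by op:
  [-44, -22, -49, 6, -44, -5, 31, -24, -16] -> [31, 6, -5, -16, -22, -24, -44, -44, -49] -> [-31, -6, 5, 16, 22, 24, 44, 44, 49] -> [49, 44, 44, 24, 22, 16, 5, -6, -31] -> [-49, -44, -44, -24, -22, -16, -5, 6, 31]
  [-5, 21, 29] -> [29, 21, -5] -> [-29, -21, 5] -> [5, -21, -29] -> [-5, 21, 29]
  [32, -30, 31, 28, -39, -49, 8, -9, 45] -> [45, 32, 31, 28, 8, -9, -30, -39, -49] -> [-45, -32, -31, -28, -8, 9, 30, 39, 49] -> [49, 39, 30, 9, -8, -28, -31, -32, -45] -> [-49, -39, -30, -9, 8, 28, 31, 32, 45]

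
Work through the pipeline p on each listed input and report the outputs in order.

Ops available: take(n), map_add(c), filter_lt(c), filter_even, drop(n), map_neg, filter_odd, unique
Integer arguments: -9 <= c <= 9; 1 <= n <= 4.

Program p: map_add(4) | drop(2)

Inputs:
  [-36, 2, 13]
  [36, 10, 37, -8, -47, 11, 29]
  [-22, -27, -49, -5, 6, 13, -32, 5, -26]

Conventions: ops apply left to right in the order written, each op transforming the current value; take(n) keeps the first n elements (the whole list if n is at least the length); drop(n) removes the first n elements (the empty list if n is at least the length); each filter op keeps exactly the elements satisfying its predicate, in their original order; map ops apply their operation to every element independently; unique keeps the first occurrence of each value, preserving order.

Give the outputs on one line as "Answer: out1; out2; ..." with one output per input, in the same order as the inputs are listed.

[17]; [41, -4, -43, 15, 33]; [-45, -1, 10, 17, -28, 9, -22]

Execution, op by op:
  [-36, 2, 13] -> [-32, 6, 17] -> [17]
  [36, 10, 37, -8, -47, 11, 29] -> [40, 14, 41, -4, -43, 15, 33] -> [41, -4, -43, 15, 33]
  [-22, -27, -49, -5, 6, 13, -32, 5, -26] -> [-18, -23, -45, -1, 10, 17, -28, 9, -22] -> [-45, -1, 10, 17, -28, 9, -22]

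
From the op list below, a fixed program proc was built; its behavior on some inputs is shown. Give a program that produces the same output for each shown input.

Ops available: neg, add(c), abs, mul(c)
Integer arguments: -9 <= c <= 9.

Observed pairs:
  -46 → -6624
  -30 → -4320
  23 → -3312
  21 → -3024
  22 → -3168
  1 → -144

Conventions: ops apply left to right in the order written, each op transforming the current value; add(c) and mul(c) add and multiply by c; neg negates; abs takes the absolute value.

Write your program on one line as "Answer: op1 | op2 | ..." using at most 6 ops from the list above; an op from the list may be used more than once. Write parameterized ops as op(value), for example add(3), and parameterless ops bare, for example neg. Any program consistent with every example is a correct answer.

abs | mul(6) | mul(-4) | mul(-6) | neg

Check, running the answer program on each example:
  -46 -> 46 -> 276 -> -1104 -> 6624 -> -6624
  -30 -> 30 -> 180 -> -720 -> 4320 -> -4320
  23 -> 23 -> 138 -> -552 -> 3312 -> -3312
  21 -> 21 -> 126 -> -504 -> 3024 -> -3024
  22 -> 22 -> 132 -> -528 -> 3168 -> -3168
  1 -> 1 -> 6 -> -24 -> 144 -> -144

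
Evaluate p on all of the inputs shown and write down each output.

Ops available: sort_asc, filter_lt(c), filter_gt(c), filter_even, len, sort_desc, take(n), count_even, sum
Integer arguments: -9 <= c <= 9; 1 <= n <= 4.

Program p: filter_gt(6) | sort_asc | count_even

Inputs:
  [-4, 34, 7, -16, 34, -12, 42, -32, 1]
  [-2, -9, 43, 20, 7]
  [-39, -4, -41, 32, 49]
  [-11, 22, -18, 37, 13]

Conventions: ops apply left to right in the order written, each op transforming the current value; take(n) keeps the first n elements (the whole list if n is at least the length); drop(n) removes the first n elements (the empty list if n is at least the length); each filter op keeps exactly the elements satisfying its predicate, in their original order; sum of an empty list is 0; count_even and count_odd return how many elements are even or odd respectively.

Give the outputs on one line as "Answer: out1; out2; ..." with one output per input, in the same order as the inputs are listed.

Execution, op by op:
  [-4, 34, 7, -16, 34, -12, 42, -32, 1] -> [34, 7, 34, 42] -> [7, 34, 34, 42] -> 3
  [-2, -9, 43, 20, 7] -> [43, 20, 7] -> [7, 20, 43] -> 1
  [-39, -4, -41, 32, 49] -> [32, 49] -> [32, 49] -> 1
  [-11, 22, -18, 37, 13] -> [22, 37, 13] -> [13, 22, 37] -> 1

3; 1; 1; 1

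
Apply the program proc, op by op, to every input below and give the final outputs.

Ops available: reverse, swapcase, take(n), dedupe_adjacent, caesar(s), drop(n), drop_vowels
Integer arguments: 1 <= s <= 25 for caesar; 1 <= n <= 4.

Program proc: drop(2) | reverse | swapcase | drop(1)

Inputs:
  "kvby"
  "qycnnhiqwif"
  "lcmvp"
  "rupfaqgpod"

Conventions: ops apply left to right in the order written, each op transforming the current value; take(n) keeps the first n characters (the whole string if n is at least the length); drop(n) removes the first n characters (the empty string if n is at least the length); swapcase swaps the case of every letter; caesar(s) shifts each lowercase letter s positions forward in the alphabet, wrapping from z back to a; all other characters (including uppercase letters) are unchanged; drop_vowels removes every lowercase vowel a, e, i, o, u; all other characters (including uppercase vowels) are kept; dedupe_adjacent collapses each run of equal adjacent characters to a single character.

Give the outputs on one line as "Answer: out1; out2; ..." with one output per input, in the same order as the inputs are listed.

Execution, op by op:
  "kvby" -> "by" -> "yb" -> "YB" -> "B"
  "qycnnhiqwif" -> "cnnhiqwif" -> "fiwqihnnc" -> "FIWQIHNNC" -> "IWQIHNNC"
  "lcmvp" -> "mvp" -> "pvm" -> "PVM" -> "VM"
  "rupfaqgpod" -> "pfaqgpod" -> "dopgqafp" -> "DOPGQAFP" -> "OPGQAFP"

"B"; "IWQIHNNC"; "VM"; "OPGQAFP"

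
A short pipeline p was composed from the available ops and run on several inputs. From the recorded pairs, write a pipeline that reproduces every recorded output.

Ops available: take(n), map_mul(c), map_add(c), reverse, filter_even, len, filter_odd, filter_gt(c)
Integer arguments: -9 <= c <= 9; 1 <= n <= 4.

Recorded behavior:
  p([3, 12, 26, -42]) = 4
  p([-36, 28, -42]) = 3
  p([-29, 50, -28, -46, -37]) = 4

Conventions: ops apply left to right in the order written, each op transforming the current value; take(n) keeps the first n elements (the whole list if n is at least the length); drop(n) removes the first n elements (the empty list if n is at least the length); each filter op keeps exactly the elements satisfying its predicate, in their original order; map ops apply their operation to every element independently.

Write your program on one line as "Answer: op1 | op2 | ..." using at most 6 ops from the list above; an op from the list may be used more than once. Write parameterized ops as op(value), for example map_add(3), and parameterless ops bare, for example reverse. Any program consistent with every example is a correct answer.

take(4) | map_add(2) | map_mul(-3) | reverse | len

Check, running the answer program on each example:
  [3, 12, 26, -42] -> [3, 12, 26, -42] -> [5, 14, 28, -40] -> [-15, -42, -84, 120] -> [120, -84, -42, -15] -> 4
  [-36, 28, -42] -> [-36, 28, -42] -> [-34, 30, -40] -> [102, -90, 120] -> [120, -90, 102] -> 3
  [-29, 50, -28, -46, -37] -> [-29, 50, -28, -46] -> [-27, 52, -26, -44] -> [81, -156, 78, 132] -> [132, 78, -156, 81] -> 4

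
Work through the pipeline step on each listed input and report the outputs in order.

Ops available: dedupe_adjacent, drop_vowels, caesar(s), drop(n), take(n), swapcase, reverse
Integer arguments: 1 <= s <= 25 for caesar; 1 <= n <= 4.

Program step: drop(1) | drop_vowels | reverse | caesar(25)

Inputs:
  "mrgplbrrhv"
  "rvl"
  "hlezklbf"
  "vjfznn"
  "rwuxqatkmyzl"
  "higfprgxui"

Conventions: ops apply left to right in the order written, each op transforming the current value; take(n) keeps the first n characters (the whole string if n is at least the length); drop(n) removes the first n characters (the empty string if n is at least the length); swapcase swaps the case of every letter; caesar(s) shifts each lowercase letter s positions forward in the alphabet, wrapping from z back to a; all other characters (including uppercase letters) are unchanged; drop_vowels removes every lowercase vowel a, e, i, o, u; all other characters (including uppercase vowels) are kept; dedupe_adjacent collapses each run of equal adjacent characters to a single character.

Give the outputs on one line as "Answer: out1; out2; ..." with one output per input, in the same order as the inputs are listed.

"ugqqakofq"; "ku"; "eakjyk"; "mmyei"; "kyxljspwv"; "wfqoef"

Execution, op by op:
  "mrgplbrrhv" -> "rgplbrrhv" -> "rgplbrrhv" -> "vhrrblpgr" -> "ugqqakofq"
  "rvl" -> "vl" -> "vl" -> "lv" -> "ku"
  "hlezklbf" -> "lezklbf" -> "lzklbf" -> "fblkzl" -> "eakjyk"
  "vjfznn" -> "jfznn" -> "jfznn" -> "nnzfj" -> "mmyei"
  "rwuxqatkmyzl" -> "wuxqatkmyzl" -> "wxqtkmyzl" -> "lzymktqxw" -> "kyxljspwv"
  "higfprgxui" -> "igfprgxui" -> "gfprgx" -> "xgrpfg" -> "wfqoef"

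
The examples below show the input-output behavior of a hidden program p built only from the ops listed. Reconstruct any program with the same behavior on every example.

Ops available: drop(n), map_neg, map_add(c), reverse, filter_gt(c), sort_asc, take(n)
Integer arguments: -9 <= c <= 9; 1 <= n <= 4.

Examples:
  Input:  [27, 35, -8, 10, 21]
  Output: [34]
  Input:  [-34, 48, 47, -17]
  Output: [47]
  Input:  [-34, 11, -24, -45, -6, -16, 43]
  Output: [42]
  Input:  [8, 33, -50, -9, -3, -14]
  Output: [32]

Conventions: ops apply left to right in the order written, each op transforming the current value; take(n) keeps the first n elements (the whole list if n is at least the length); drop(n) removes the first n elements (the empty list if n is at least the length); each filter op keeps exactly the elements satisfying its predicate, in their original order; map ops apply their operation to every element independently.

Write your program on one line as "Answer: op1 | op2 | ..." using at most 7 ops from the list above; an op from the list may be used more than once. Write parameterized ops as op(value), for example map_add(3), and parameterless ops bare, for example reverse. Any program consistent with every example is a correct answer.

map_neg | map_add(-8) | sort_asc | map_add(9) | map_neg | take(1)

Check, running the answer program on each example:
  [27, 35, -8, 10, 21] -> [-27, -35, 8, -10, -21] -> [-35, -43, 0, -18, -29] -> [-43, -35, -29, -18, 0] -> [-34, -26, -20, -9, 9] -> [34, 26, 20, 9, -9] -> [34]
  [-34, 48, 47, -17] -> [34, -48, -47, 17] -> [26, -56, -55, 9] -> [-56, -55, 9, 26] -> [-47, -46, 18, 35] -> [47, 46, -18, -35] -> [47]
  [-34, 11, -24, -45, -6, -16, 43] -> [34, -11, 24, 45, 6, 16, -43] -> [26, -19, 16, 37, -2, 8, -51] -> [-51, -19, -2, 8, 16, 26, 37] -> [-42, -10, 7, 17, 25, 35, 46] -> [42, 10, -7, -17, -25, -35, -46] -> [42]
  [8, 33, -50, -9, -3, -14] -> [-8, -33, 50, 9, 3, 14] -> [-16, -41, 42, 1, -5, 6] -> [-41, -16, -5, 1, 6, 42] -> [-32, -7, 4, 10, 15, 51] -> [32, 7, -4, -10, -15, -51] -> [32]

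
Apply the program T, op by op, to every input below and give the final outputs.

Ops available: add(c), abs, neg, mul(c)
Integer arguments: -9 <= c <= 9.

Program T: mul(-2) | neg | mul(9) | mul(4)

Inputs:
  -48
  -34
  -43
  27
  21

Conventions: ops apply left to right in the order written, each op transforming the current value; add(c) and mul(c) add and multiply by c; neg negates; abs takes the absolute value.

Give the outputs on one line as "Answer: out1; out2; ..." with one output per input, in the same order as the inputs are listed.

Execution, op by op:
  -48 -> 96 -> -96 -> -864 -> -3456
  -34 -> 68 -> -68 -> -612 -> -2448
  -43 -> 86 -> -86 -> -774 -> -3096
  27 -> -54 -> 54 -> 486 -> 1944
  21 -> -42 -> 42 -> 378 -> 1512

-3456; -2448; -3096; 1944; 1512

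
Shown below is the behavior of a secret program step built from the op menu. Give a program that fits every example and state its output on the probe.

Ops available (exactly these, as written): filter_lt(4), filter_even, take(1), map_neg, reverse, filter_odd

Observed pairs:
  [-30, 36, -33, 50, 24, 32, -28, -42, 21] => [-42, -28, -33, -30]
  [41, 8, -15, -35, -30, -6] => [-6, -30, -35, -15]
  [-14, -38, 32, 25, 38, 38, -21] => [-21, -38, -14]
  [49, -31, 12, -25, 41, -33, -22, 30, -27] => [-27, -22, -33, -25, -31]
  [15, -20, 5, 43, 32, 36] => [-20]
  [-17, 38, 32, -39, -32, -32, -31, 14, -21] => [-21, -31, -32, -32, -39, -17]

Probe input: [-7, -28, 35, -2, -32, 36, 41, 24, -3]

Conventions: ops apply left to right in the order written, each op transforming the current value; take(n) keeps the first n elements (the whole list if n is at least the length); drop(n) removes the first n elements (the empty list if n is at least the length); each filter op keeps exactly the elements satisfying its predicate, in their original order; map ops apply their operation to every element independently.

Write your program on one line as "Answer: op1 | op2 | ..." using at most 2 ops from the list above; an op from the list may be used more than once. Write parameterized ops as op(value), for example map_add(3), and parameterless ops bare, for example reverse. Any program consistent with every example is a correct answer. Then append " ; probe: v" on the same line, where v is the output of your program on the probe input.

reverse | filter_lt(4) ; probe: [-3, -32, -2, -28, -7]

Check, running the answer program on each example:
  [-30, 36, -33, 50, 24, 32, -28, -42, 21] -> [21, -42, -28, 32, 24, 50, -33, 36, -30] -> [-42, -28, -33, -30]
  [41, 8, -15, -35, -30, -6] -> [-6, -30, -35, -15, 8, 41] -> [-6, -30, -35, -15]
  [-14, -38, 32, 25, 38, 38, -21] -> [-21, 38, 38, 25, 32, -38, -14] -> [-21, -38, -14]
  [49, -31, 12, -25, 41, -33, -22, 30, -27] -> [-27, 30, -22, -33, 41, -25, 12, -31, 49] -> [-27, -22, -33, -25, -31]
  [15, -20, 5, 43, 32, 36] -> [36, 32, 43, 5, -20, 15] -> [-20]
  [-17, 38, 32, -39, -32, -32, -31, 14, -21] -> [-21, 14, -31, -32, -32, -39, 32, 38, -17] -> [-21, -31, -32, -32, -39, -17]
  probe: [-7, -28, 35, -2, -32, 36, 41, 24, -3] -> [-3, 24, 41, 36, -32, -2, 35, -28, -7] -> [-3, -32, -2, -28, -7]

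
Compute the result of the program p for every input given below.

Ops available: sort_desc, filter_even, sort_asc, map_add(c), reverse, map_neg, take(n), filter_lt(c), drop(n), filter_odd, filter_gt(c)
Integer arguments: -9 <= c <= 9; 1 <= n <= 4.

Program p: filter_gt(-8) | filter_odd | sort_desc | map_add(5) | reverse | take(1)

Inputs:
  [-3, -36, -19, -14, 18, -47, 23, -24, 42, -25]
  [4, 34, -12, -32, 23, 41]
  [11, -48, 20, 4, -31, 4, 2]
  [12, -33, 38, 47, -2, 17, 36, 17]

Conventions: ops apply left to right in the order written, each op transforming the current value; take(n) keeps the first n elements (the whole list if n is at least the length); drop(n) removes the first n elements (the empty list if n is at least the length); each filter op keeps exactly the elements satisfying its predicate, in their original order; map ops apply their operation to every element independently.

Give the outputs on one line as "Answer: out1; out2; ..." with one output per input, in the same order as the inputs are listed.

Execution, op by op:
  [-3, -36, -19, -14, 18, -47, 23, -24, 42, -25] -> [-3, 18, 23, 42] -> [-3, 23] -> [23, -3] -> [28, 2] -> [2, 28] -> [2]
  [4, 34, -12, -32, 23, 41] -> [4, 34, 23, 41] -> [23, 41] -> [41, 23] -> [46, 28] -> [28, 46] -> [28]
  [11, -48, 20, 4, -31, 4, 2] -> [11, 20, 4, 4, 2] -> [11] -> [11] -> [16] -> [16] -> [16]
  [12, -33, 38, 47, -2, 17, 36, 17] -> [12, 38, 47, -2, 17, 36, 17] -> [47, 17, 17] -> [47, 17, 17] -> [52, 22, 22] -> [22, 22, 52] -> [22]

[2]; [28]; [16]; [22]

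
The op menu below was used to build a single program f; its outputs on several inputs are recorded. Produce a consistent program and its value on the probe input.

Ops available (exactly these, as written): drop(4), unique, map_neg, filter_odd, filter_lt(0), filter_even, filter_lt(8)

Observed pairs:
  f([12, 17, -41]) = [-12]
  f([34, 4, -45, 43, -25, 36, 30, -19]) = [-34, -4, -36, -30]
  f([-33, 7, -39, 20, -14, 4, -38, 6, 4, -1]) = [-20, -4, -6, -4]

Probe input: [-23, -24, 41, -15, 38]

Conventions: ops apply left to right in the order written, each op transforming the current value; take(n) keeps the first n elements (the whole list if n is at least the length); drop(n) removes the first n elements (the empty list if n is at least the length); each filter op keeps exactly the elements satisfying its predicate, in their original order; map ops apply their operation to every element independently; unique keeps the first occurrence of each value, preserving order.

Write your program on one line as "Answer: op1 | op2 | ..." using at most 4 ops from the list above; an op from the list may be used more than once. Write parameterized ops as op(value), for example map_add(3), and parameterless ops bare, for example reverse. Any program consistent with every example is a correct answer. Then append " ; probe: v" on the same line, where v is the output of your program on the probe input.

map_neg | filter_lt(0) | filter_even ; probe: [-38]

Check, running the answer program on each example:
  [12, 17, -41] -> [-12, -17, 41] -> [-12, -17] -> [-12]
  [34, 4, -45, 43, -25, 36, 30, -19] -> [-34, -4, 45, -43, 25, -36, -30, 19] -> [-34, -4, -43, -36, -30] -> [-34, -4, -36, -30]
  [-33, 7, -39, 20, -14, 4, -38, 6, 4, -1] -> [33, -7, 39, -20, 14, -4, 38, -6, -4, 1] -> [-7, -20, -4, -6, -4] -> [-20, -4, -6, -4]
  probe: [-23, -24, 41, -15, 38] -> [23, 24, -41, 15, -38] -> [-41, -38] -> [-38]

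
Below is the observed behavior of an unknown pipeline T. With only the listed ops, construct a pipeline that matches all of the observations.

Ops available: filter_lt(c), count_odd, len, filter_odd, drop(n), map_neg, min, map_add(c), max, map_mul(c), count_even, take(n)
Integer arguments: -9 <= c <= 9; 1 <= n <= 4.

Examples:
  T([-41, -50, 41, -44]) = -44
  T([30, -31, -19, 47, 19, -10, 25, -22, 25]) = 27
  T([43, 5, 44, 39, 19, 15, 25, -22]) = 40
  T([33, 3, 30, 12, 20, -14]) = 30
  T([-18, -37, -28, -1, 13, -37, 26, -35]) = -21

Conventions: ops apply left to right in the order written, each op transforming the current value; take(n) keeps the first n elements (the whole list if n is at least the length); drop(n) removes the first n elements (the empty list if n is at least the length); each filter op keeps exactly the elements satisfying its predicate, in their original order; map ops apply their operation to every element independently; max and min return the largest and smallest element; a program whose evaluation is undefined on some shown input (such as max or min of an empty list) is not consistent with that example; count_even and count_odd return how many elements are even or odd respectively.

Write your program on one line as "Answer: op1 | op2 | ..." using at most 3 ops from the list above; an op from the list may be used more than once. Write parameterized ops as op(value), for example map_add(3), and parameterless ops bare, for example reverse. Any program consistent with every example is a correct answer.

map_add(-3) | take(1) | min

Check, running the answer program on each example:
  [-41, -50, 41, -44] -> [-44, -53, 38, -47] -> [-44] -> -44
  [30, -31, -19, 47, 19, -10, 25, -22, 25] -> [27, -34, -22, 44, 16, -13, 22, -25, 22] -> [27] -> 27
  [43, 5, 44, 39, 19, 15, 25, -22] -> [40, 2, 41, 36, 16, 12, 22, -25] -> [40] -> 40
  [33, 3, 30, 12, 20, -14] -> [30, 0, 27, 9, 17, -17] -> [30] -> 30
  [-18, -37, -28, -1, 13, -37, 26, -35] -> [-21, -40, -31, -4, 10, -40, 23, -38] -> [-21] -> -21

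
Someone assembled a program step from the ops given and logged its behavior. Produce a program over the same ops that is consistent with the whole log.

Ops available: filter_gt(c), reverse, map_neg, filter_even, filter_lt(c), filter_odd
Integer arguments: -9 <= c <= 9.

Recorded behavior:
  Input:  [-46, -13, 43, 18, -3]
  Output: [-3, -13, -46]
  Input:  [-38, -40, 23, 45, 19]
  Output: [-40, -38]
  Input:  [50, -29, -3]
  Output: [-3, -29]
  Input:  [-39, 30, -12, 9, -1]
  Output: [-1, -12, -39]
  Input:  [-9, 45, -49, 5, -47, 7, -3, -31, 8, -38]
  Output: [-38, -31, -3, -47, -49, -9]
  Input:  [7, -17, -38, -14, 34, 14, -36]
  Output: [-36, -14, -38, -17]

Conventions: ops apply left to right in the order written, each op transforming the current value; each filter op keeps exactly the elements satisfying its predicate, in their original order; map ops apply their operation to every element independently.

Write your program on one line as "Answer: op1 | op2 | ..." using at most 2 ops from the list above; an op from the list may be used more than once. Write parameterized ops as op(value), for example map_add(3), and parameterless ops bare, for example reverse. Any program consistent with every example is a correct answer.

filter_lt(3) | reverse

Check, running the answer program on each example:
  [-46, -13, 43, 18, -3] -> [-46, -13, -3] -> [-3, -13, -46]
  [-38, -40, 23, 45, 19] -> [-38, -40] -> [-40, -38]
  [50, -29, -3] -> [-29, -3] -> [-3, -29]
  [-39, 30, -12, 9, -1] -> [-39, -12, -1] -> [-1, -12, -39]
  [-9, 45, -49, 5, -47, 7, -3, -31, 8, -38] -> [-9, -49, -47, -3, -31, -38] -> [-38, -31, -3, -47, -49, -9]
  [7, -17, -38, -14, 34, 14, -36] -> [-17, -38, -14, -36] -> [-36, -14, -38, -17]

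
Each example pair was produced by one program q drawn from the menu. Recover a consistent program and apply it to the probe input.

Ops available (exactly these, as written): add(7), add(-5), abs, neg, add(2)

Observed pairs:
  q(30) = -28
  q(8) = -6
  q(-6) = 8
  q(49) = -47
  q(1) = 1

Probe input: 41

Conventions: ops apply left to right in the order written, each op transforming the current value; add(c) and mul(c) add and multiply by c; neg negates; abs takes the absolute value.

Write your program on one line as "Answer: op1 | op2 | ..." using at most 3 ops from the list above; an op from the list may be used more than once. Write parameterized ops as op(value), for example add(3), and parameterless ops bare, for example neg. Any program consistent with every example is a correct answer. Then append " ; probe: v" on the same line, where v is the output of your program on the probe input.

neg | add(2) ; probe: -39

Check, running the answer program on each example:
  30 -> -30 -> -28
  8 -> -8 -> -6
  -6 -> 6 -> 8
  49 -> -49 -> -47
  1 -> -1 -> 1
  probe: 41 -> -41 -> -39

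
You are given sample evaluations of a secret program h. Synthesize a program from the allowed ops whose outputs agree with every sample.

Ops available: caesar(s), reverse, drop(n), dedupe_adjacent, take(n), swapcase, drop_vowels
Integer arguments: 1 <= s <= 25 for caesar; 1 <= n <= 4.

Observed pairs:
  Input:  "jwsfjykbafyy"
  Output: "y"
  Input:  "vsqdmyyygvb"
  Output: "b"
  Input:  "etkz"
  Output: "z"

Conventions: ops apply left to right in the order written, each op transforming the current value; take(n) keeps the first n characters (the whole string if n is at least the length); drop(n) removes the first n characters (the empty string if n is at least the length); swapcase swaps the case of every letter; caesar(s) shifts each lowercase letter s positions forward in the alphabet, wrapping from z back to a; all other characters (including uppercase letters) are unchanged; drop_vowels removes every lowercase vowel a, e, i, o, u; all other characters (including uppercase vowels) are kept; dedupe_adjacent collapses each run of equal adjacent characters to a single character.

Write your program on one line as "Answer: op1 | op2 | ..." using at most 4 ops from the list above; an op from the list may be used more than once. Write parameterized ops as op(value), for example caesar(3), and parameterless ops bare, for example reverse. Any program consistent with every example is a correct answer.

reverse | dedupe_adjacent | take(4) | take(1)

Check, running the answer program on each example:
  "jwsfjykbafyy" -> "yyfabkyjfswj" -> "yfabkyjfswj" -> "yfab" -> "y"
  "vsqdmyyygvb" -> "bvgyyymdqsv" -> "bvgymdqsv" -> "bvgy" -> "b"
  "etkz" -> "zkte" -> "zkte" -> "zkte" -> "z"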